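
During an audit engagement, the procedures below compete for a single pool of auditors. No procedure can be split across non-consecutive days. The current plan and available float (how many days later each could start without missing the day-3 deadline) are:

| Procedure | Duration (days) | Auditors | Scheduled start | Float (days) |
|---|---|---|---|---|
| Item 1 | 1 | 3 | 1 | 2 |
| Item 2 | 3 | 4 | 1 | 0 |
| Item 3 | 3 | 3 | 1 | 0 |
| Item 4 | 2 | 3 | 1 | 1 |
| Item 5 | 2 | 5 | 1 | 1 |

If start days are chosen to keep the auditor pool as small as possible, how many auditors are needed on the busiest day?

15

Early-start (Item 1@1, Item 2@1, Item 3@1, Item 4@1, Item 5@1) gives peak 18: d1:18  d2:15  d3:7.
Shift Item 5→2.
Schedule Item 1@1, Item 2@1, Item 3@1, Item 4@1, Item 5@2: d1:13  d2:15  d3:12 — peak 15.
No arrangement of the 12 feasible schedules does better.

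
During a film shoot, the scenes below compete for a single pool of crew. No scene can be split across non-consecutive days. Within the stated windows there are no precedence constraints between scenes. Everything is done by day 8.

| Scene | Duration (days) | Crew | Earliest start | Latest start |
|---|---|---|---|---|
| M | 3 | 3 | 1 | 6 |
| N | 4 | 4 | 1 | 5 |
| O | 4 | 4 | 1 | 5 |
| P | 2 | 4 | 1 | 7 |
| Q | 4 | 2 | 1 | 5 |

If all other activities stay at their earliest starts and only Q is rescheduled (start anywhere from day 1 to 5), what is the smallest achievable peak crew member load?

15

Q@1: d1:17  d2:17  d3:13  d4:10  d5:0  d6:0  d7:0  d8:0 → peak 17
Q@2: d1:15  d2:17  d3:13  d4:10  d5:2  d6:0  d7:0  d8:0 → peak 17
Q@3: d1:15  d2:15  d3:13  d4:10  d5:2  d6:2  d7:0  d8:0 → peak 15
Q@4: d1:15  d2:15  d3:11  d4:10  d5:2  d6:2  d7:2  d8:0 → peak 15
Q@5: d1:15  d2:15  d3:11  d4:8  d5:2  d6:2  d7:2  d8:2 → peak 15
Best is Q@3, peak 15.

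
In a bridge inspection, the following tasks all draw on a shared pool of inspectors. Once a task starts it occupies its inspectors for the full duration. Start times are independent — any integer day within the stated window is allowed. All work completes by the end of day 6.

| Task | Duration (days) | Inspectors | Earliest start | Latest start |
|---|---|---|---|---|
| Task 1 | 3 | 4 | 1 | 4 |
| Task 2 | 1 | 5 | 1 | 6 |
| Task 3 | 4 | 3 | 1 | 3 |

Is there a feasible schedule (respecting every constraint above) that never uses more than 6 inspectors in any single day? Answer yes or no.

The minimum achievable peak is 7; 6 < 7, so no feasible schedule stays within the cap.

no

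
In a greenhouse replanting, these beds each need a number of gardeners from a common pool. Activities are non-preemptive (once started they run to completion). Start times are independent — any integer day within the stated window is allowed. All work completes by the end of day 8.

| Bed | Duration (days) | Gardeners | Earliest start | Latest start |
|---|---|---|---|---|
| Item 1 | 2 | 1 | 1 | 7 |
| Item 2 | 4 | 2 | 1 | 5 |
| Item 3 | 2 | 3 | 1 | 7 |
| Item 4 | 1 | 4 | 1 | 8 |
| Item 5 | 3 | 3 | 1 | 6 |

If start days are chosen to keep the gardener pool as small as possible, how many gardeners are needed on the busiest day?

5

Early-start (Item 1@1, Item 2@1, Item 3@1, Item 4@1, Item 5@1) gives peak 13: d1:13  d2:9  d3:5  d4:2  d5:0  d6:0  d7:0  d8:0.
Shift Item 3→3, Item 4→5, Item 5→6.
Schedule Item 1@1, Item 2@1, Item 3@3, Item 4@5, Item 5@6: d1:3  d2:3  d3:5  d4:5  d5:4  d6:3  d7:3  d8:3 — peak 5.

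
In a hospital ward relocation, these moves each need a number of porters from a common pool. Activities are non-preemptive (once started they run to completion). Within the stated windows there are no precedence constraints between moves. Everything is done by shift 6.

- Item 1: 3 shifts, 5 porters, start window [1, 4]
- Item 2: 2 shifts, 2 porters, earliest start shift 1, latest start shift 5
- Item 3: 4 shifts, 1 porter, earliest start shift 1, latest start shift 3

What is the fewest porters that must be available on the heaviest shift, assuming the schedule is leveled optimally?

Early-start (Item 1@1, Item 2@1, Item 3@1) gives peak 8: s1:8  s2:8  s3:6  s4:1  s5:0  s6:0.
Shift Item 2→4.
Schedule Item 1@1, Item 2@4, Item 3@1: s1:6  s2:6  s3:6  s4:3  s5:2  s6:0 — peak 6.

6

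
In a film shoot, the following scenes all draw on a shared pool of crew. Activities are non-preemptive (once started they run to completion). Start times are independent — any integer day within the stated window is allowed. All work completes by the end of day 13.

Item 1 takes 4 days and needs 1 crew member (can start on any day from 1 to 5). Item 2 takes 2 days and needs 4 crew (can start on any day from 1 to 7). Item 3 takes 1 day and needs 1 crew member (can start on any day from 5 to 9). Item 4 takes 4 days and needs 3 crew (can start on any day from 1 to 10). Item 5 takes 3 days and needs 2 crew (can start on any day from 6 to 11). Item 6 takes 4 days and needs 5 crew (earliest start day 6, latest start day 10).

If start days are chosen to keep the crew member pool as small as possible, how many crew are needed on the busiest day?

5

Early-start (Item 1@1, Item 2@1, Item 3@5, Item 4@1, Item 5@6, Item 6@6) gives peak 8: d1:8  d2:8  d3:4  d4:4  d5:1  d6:7  d7:7  d8:7  d9:5  d10:0  d11:0  d12:0  d13:0.
Shift Item 4→3, Item 6→9.
Schedule Item 1@1, Item 2@1, Item 3@5, Item 4@3, Item 5@6, Item 6@9: d1:5  d2:5  d3:4  d4:4  d5:4  d6:5  d7:2  d8:2  d9:5  d10:5  d11:5  d12:5  d13:0 — peak 5.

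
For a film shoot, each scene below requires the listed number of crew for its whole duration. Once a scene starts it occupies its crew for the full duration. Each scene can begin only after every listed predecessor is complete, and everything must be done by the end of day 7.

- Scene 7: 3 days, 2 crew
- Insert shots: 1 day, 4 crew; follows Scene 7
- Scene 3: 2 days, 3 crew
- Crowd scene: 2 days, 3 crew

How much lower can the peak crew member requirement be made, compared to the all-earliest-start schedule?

3

Early-start peak: d1:8  d2:8  d3:2  d4:4  d5:0  d6:0  d7:0 ⇒ 8.
Leveled (Scene 7@1, Insert shots@4, Scene 3@1, Crowd scene@5): d1:5  d2:5  d3:2  d4:4  d5:3  d6:3  d7:0 ⇒ 5.
Reduction 8 − 5 = 3.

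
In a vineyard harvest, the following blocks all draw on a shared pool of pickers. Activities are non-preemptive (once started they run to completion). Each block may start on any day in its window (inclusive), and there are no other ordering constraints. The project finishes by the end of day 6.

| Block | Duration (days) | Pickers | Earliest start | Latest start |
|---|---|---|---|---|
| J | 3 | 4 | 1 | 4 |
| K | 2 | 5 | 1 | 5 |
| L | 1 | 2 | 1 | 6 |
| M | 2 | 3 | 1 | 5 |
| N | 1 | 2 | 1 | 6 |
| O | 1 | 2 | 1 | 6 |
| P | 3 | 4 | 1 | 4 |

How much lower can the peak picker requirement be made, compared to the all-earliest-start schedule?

14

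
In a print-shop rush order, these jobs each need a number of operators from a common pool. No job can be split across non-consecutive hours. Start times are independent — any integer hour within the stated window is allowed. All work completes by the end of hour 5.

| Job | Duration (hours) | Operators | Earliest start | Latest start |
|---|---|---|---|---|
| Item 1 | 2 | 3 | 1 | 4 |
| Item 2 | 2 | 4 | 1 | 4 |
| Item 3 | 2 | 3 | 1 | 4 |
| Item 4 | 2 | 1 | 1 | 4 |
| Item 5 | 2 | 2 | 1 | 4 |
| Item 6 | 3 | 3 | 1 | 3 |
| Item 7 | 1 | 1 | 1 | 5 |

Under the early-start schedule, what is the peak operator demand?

Early-start schedule: Item 1@1, Item 2@1, Item 3@1, Item 4@1, Item 5@1, Item 6@1, Item 7@1.
Load per hour: hour 1: 17, hour 2: 16, hour 3: 3, hour 4: 0, hour 5: 0.
Peak is 17.

17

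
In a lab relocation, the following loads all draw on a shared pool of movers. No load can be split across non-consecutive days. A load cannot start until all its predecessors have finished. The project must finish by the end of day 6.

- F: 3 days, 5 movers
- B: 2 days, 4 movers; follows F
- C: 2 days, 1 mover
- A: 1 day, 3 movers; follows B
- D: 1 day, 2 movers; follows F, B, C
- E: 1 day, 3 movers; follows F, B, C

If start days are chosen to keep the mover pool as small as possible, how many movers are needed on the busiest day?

8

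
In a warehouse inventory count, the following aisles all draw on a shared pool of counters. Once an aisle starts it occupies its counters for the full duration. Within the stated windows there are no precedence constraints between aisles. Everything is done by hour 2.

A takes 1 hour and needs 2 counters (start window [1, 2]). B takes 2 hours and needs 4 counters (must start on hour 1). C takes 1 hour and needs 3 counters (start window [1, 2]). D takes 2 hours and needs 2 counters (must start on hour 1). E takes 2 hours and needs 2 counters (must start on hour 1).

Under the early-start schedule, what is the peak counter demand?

Early-start schedule: A@1, B@1, C@1, D@1, E@1.
Load per hour: hour 1: 13, hour 2: 8.
Peak is 13.

13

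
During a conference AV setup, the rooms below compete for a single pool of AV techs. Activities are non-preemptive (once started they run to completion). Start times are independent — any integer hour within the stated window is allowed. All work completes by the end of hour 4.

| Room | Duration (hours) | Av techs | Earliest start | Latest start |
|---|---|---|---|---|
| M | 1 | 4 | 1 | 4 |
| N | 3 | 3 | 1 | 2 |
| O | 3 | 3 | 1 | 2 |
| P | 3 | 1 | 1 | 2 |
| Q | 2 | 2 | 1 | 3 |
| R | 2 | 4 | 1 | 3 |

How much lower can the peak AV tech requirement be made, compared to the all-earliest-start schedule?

6

Early-start peak: h1:17  h2:13  h3:7  h4:0 ⇒ 17.
Leveled (M@1, N@1, O@2, P@1, Q@1, R@3): h1:10  h2:9  h3:11  h4:7 ⇒ 11.
Reduction 17 − 11 = 6.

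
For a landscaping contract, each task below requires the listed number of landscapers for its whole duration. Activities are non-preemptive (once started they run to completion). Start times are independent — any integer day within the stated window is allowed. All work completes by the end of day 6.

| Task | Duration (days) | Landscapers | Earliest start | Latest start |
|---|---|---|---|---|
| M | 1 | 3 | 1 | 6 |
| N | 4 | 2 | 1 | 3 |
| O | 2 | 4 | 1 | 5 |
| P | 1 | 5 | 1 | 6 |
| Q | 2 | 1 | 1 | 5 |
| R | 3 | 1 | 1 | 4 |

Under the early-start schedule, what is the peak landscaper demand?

16

Early-start schedule: M@1, N@1, O@1, P@1, Q@1, R@1.
Load per day: day 1: 16, day 2: 8, day 3: 3, day 4: 2, day 5: 0, day 6: 0.
Peak is 16.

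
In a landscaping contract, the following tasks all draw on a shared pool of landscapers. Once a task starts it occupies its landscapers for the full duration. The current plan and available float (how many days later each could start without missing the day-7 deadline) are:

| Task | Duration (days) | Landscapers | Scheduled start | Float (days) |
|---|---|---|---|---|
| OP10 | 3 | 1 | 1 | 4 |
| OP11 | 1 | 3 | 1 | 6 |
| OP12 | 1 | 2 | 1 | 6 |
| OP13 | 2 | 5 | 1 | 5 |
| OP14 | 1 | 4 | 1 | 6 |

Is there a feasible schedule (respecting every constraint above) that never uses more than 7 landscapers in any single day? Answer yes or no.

yes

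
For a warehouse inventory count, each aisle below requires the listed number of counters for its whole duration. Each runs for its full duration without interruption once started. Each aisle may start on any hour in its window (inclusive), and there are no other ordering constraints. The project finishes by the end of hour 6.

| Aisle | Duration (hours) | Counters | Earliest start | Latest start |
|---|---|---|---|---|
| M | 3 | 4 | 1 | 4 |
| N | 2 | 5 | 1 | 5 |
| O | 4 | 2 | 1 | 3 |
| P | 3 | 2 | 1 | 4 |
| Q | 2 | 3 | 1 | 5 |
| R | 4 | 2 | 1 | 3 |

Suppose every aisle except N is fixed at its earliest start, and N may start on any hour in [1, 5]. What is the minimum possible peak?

N@1: h1:18  h2:18  h3:10  h4:4  h5:0  h6:0 → peak 18
N@2: h1:13  h2:18  h3:15  h4:4  h5:0  h6:0 → peak 18
N@3: h1:13  h2:13  h3:15  h4:9  h5:0  h6:0 → peak 15
N@4: h1:13  h2:13  h3:10  h4:9  h5:5  h6:0 → peak 13
N@5: h1:13  h2:13  h3:10  h4:4  h5:5  h6:5 → peak 13
Best is N@4, peak 13.

13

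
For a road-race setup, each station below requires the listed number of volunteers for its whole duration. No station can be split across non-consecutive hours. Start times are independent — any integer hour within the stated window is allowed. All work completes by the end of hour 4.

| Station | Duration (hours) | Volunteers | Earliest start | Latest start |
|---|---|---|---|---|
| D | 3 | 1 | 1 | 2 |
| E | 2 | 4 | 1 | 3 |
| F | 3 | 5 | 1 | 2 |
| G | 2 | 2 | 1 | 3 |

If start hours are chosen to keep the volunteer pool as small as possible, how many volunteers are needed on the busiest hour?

Early-start (D@1, E@1, F@1, G@1) gives peak 12: h1:12  h2:12  h3:6  h4:0.
Shift G→3.
Schedule D@1, E@1, F@1, G@3: h1:10  h2:10  h3:8  h4:2 — peak 10.

10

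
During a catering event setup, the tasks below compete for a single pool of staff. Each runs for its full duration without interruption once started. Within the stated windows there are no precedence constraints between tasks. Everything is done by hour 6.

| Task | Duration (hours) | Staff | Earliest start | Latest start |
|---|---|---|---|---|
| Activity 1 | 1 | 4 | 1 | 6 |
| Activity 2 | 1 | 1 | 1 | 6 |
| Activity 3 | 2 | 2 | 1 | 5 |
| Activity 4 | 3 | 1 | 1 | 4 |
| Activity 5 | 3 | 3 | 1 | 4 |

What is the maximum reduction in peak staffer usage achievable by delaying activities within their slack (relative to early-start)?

Early-start peak: h1:11  h2:6  h3:4  h4:0  h5:0  h6:0 ⇒ 11.
Leveled (Activity 1@1, Activity 2@2, Activity 3@2, Activity 4@2, Activity 5@4): h1:4  h2:4  h3:3  h4:4  h5:3  h6:3 ⇒ 4.
Reduction 11 − 4 = 7.

7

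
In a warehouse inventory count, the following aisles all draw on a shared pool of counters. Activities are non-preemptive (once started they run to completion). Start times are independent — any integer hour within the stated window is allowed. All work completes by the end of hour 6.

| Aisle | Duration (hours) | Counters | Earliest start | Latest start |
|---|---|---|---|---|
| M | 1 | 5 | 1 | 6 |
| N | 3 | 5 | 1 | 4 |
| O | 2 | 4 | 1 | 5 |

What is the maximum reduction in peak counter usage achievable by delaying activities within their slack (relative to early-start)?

Early-start peak: h1:14  h2:9  h3:5  h4:0  h5:0  h6:0 ⇒ 14.
Leveled (M@1, N@2, O@5): h1:5  h2:5  h3:5  h4:5  h5:4  h6:4 ⇒ 5.
Reduction 14 − 5 = 9.

9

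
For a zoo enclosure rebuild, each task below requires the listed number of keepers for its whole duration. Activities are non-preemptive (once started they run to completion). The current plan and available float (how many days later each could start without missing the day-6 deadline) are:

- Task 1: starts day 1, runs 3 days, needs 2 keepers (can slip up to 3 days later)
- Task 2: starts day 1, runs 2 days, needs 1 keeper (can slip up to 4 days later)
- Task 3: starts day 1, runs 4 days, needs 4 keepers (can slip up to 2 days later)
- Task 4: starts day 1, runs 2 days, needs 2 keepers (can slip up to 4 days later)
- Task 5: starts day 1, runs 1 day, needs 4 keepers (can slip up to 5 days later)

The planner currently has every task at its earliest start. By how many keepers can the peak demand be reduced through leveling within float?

7

Early-start peak: d1:13  d2:9  d3:6  d4:4  d5:0  d6:0 ⇒ 13.
Leveled (Task 1@1, Task 2@4, Task 3@1, Task 4@5, Task 5@6): d1:6  d2:6  d3:6  d4:5  d5:3  d6:6 ⇒ 6.
Reduction 13 − 6 = 7.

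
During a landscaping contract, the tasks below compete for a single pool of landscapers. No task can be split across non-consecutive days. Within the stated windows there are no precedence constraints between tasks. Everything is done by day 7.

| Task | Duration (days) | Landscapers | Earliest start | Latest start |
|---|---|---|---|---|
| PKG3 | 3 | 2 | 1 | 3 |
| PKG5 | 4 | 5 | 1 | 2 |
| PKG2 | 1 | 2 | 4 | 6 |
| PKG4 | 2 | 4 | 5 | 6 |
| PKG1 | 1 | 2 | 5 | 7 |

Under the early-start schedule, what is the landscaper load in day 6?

4

At early start, day 6 has: PKG4.
Demand: 4 = 4.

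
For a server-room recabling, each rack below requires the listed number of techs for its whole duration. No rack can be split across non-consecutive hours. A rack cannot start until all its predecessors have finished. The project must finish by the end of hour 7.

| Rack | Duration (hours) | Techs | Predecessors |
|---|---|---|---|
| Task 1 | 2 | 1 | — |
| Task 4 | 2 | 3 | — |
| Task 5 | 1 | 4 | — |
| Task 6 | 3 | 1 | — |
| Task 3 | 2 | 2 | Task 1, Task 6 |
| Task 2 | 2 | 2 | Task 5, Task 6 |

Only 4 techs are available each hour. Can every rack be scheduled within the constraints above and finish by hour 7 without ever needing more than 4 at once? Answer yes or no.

yes

Schedule Task 1@1, Task 4@3, Task 5@5, Task 6@1, Task 3@6, Task 2@6: h1:2  h2:2  h3:4  h4:3  h5:4  h6:4  h7:4 — peak 4 ≤ 4.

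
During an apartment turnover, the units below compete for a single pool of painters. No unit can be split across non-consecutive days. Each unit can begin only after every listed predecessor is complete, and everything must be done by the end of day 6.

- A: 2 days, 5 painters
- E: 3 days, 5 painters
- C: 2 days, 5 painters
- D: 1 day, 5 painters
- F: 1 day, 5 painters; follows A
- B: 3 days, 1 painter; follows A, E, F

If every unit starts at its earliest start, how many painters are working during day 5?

At early start, day 5 has: B.
Demand: 1 = 1.

1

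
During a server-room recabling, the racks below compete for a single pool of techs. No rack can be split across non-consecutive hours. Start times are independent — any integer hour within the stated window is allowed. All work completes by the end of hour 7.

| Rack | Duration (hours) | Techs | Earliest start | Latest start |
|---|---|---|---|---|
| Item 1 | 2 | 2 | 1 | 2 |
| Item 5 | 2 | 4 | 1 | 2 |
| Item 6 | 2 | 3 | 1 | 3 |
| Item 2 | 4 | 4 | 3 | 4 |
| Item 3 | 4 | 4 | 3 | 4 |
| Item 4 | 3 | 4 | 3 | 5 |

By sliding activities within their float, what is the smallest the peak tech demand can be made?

Schedule Item 1@1, Item 5@1, Item 6@1, Item 2@3, Item 3@3, Item 4@3: h1:9  h2:9  h3:12  h4:12  h5:12  h6:8  h7:0 — peak 12.

12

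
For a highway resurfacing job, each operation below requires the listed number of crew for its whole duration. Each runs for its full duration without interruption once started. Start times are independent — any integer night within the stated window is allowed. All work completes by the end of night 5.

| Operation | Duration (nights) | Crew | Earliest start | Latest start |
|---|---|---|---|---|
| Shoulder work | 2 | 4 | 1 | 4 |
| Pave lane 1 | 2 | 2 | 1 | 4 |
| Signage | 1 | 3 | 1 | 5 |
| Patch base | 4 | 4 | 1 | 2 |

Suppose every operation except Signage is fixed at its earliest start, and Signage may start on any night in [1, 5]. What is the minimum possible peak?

10

Signage@1: n1:13  n2:10  n3:4  n4:4  n5:0 → peak 13
Signage@2: n1:10  n2:13  n3:4  n4:4  n5:0 → peak 13
Signage@3: n1:10  n2:10  n3:7  n4:4  n5:0 → peak 10
Signage@4: n1:10  n2:10  n3:4  n4:7  n5:0 → peak 10
Signage@5: n1:10  n2:10  n3:4  n4:4  n5:3 → peak 10
Best is Signage@3, peak 10.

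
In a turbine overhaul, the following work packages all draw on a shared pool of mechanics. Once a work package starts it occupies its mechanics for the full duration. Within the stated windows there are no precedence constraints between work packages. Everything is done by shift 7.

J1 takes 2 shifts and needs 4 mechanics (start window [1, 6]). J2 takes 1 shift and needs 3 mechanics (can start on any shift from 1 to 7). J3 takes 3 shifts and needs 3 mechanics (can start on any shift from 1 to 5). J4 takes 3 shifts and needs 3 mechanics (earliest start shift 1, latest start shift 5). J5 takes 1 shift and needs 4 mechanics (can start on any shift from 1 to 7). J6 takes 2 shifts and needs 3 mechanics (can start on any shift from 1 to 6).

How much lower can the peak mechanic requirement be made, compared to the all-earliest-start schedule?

13

Early-start peak: s1:20  s2:13  s3:6  s4:0  s5:0  s6:0  s7:0 ⇒ 20.
Leveled (J1@1, J2@1, J3@2, J4@3, J5@5, J6@6): s1:7  s2:7  s3:6  s4:6  s5:7  s6:3  s7:3 ⇒ 7.
Reduction 20 − 7 = 13.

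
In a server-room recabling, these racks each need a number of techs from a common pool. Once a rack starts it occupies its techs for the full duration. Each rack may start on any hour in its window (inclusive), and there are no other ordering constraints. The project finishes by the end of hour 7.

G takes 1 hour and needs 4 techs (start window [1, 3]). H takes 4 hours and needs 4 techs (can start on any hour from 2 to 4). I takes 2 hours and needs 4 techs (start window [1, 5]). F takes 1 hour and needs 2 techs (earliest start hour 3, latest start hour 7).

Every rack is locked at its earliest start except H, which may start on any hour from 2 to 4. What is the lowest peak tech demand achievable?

H@2: h1:8  h2:8  h3:6  h4:4  h5:4  h6:0  h7:0 → peak 8
H@3: h1:8  h2:4  h3:6  h4:4  h5:4  h6:4  h7:0 → peak 8
H@4: h1:8  h2:4  h3:2  h4:4  h5:4  h6:4  h7:4 → peak 8
Best is H@2, peak 8.

8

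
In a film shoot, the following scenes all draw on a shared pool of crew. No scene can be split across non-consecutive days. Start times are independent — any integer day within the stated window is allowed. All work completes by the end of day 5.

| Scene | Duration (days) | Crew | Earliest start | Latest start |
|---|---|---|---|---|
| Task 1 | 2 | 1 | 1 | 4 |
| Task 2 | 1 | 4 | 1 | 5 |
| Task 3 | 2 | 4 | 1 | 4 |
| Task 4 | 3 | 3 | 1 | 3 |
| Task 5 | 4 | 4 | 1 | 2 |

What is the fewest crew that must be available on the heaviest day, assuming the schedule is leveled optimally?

8

Early-start (Task 1@1, Task 2@1, Task 3@1, Task 4@1, Task 5@1) gives peak 16: d1:16  d2:12  d3:7  d4:4  d5:0.
Shift Task 3→4, Task 5→2.
Schedule Task 1@1, Task 2@1, Task 3@4, Task 4@1, Task 5@2: d1:8  d2:8  d3:7  d4:8  d5:8 — peak 8.
Total crew member-days = 39 over 5 days ⇒ peak ≥ ⌈39/5⌉ = 8, so 8 is optimal.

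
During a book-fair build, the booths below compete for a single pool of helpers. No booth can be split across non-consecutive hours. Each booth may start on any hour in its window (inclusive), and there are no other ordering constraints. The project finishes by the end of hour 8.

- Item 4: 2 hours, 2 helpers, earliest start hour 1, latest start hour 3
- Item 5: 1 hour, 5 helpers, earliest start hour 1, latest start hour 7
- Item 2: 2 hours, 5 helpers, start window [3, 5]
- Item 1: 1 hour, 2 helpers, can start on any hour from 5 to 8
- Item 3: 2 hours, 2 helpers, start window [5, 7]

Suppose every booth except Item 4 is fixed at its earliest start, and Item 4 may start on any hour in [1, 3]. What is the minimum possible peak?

7

Item 4@1: h1:7  h2:2  h3:5  h4:5  h5:4  h6:2  h7:0  h8:0 → peak 7
Item 4@2: h1:5  h2:2  h3:7  h4:5  h5:4  h6:2  h7:0  h8:0 → peak 7
Item 4@3: h1:5  h2:0  h3:7  h4:7  h5:4  h6:2  h7:0  h8:0 → peak 7
Best is Item 4@1, peak 7.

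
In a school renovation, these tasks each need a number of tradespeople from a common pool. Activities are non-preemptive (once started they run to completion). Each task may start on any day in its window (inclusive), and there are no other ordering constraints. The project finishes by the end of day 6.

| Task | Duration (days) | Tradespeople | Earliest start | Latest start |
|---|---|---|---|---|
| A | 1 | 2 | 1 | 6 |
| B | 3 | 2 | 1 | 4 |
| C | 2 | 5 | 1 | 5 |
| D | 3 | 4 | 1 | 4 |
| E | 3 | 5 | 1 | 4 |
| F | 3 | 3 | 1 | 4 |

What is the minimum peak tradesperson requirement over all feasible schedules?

10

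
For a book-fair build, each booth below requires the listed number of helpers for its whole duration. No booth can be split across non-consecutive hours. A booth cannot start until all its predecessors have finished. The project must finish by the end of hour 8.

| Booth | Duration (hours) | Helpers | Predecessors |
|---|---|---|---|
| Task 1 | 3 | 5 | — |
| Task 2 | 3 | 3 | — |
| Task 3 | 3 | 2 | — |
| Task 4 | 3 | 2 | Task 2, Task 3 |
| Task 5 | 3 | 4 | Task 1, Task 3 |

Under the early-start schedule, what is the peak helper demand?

10

Early-start schedule: Task 1@1, Task 2@1, Task 3@1, Task 4@4, Task 5@4.
Load per hour: hour 1: 10, hour 2: 10, hour 3: 10, hour 4: 6, hour 5: 6, hour 6: 6, hour 7: 0, hour 8: 0.
Peak is 10.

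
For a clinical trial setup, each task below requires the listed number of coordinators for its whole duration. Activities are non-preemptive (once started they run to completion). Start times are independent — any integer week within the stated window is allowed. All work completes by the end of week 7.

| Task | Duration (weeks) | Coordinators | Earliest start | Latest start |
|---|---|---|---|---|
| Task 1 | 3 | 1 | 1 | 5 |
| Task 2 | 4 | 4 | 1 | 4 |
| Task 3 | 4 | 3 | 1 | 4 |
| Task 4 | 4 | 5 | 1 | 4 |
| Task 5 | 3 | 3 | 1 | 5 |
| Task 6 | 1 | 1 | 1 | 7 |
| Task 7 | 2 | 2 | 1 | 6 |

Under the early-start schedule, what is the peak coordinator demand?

19

Early-start schedule: Task 1@1, Task 2@1, Task 3@1, Task 4@1, Task 5@1, Task 6@1, Task 7@1.
Load per week: week 1: 19, week 2: 18, week 3: 16, week 4: 12, week 5: 0, week 6: 0, week 7: 0.
Peak is 19.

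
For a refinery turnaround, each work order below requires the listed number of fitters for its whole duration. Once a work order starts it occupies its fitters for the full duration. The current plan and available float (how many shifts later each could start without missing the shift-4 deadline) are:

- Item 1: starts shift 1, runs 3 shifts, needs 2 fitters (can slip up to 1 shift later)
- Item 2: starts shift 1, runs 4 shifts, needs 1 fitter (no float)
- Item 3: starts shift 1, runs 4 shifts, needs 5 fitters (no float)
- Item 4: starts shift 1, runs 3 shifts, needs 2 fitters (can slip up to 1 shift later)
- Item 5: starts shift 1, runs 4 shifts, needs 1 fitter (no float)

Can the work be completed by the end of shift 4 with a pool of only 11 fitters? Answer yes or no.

Schedule Item 1@1, Item 2@1, Item 3@1, Item 4@1, Item 5@1: s1:11  s2:11  s3:11  s4:7 — peak 11 ≤ 11.

yes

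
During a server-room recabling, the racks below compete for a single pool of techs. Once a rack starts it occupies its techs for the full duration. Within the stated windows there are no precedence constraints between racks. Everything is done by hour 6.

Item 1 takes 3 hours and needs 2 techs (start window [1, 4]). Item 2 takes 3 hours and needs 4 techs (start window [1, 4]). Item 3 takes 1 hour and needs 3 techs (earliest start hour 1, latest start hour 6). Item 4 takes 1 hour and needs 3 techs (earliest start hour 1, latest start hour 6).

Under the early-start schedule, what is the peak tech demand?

12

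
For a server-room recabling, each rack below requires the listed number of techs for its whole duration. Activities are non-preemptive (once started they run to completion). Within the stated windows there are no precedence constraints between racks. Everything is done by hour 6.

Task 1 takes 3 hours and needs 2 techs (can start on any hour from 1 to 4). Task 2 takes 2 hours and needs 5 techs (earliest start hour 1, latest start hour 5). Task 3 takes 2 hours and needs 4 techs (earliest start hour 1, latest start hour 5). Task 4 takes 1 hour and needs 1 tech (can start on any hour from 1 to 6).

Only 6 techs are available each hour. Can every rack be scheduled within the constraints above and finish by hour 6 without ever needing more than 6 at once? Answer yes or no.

Schedule Task 1@1, Task 2@4, Task 3@1, Task 4@3: h1:6  h2:6  h3:3  h4:5  h5:5  h6:0 — peak 6 ≤ 6.

yes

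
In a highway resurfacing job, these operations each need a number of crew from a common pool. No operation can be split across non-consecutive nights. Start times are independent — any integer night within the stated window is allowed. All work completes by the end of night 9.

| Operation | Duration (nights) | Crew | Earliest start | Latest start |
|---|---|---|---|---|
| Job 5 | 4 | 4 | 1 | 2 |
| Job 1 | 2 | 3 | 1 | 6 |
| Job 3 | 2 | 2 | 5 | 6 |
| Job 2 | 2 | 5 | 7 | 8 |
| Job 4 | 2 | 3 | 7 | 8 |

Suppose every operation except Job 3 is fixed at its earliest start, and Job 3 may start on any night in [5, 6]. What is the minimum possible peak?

8

Job 3@5: n1:7  n2:7  n3:4  n4:4  n5:2  n6:2  n7:8  n8:8  n9:0 → peak 8
Job 3@6: n1:7  n2:7  n3:4  n4:4  n5:0  n6:2  n7:10  n8:8  n9:0 → peak 10
Best is Job 3@5, peak 8.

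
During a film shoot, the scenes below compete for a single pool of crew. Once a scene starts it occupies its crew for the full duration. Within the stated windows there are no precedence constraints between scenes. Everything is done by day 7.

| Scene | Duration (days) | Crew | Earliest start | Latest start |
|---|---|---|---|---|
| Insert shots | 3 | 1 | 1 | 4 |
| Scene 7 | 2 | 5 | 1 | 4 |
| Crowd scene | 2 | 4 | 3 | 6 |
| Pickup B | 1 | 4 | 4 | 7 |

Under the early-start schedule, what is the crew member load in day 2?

At early start, day 2 has: Insert shots, Scene 7.
Demand: 1 + 5 = 6.

6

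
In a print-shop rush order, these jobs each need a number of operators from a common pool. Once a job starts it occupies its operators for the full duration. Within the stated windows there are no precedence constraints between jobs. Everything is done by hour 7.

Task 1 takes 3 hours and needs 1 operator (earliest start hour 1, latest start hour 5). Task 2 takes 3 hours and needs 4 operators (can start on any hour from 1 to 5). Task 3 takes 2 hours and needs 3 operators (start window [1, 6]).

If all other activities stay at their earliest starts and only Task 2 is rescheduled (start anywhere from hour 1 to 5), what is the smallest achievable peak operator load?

Task 2@1: h1:8  h2:8  h3:5  h4:0  h5:0  h6:0  h7:0 → peak 8
Task 2@2: h1:4  h2:8  h3:5  h4:4  h5:0  h6:0  h7:0 → peak 8
Task 2@3: h1:4  h2:4  h3:5  h4:4  h5:4  h6:0  h7:0 → peak 5
Task 2@4: h1:4  h2:4  h3:1  h4:4  h5:4  h6:4  h7:0 → peak 4
Task 2@5: h1:4  h2:4  h3:1  h4:0  h5:4  h6:4  h7:4 → peak 4
Best is Task 2@4, peak 4.

4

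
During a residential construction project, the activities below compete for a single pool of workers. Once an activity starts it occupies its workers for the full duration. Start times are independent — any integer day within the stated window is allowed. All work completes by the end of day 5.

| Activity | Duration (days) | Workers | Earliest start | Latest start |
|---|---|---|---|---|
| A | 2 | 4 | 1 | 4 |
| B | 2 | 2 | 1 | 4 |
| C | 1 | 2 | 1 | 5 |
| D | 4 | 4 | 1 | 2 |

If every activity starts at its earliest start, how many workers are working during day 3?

4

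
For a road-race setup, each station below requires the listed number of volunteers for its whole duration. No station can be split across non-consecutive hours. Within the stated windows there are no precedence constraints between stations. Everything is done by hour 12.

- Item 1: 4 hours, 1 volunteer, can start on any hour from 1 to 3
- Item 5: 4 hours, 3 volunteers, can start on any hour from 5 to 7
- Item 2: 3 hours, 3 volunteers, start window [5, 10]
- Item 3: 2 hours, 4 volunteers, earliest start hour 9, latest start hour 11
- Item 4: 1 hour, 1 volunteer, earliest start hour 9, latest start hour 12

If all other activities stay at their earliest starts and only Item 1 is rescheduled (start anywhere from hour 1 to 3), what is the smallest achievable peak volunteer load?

Item 1@1: h1:1  h2:1  h3:1  h4:1  h5:6  h6:6  h7:6  h8:3  h9:5  h10:4  h11:0  h12:0 → peak 6
Item 1@2: h1:0  h2:1  h3:1  h4:1  h5:7  h6:6  h7:6  h8:3  h9:5  h10:4  h11:0  h12:0 → peak 7
Item 1@3: h1:0  h2:0  h3:1  h4:1  h5:7  h6:7  h7:6  h8:3  h9:5  h10:4  h11:0  h12:0 → peak 7
Best is Item 1@1, peak 6.

6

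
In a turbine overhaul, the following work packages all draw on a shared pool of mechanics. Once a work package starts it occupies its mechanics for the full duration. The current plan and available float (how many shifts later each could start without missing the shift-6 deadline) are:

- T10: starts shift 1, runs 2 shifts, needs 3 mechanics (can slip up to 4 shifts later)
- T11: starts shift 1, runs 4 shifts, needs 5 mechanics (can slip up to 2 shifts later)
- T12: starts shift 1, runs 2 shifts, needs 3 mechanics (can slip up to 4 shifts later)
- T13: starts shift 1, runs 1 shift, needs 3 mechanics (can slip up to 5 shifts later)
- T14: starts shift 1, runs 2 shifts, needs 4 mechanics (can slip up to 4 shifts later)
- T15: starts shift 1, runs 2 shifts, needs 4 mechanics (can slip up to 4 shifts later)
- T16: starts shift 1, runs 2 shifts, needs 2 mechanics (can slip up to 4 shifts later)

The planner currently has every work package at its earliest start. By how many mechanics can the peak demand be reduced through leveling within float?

Early-start peak: s1:24  s2:21  s3:5  s4:5  s5:0  s6:0 ⇒ 24.
Leveled (T10@1, T11@1, T12@5, T13@5, T14@3, T15@5, T16@1): s1:10  s2:10  s3:9  s4:9  s5:10  s6:7 ⇒ 10.
Reduction 24 − 10 = 14.

14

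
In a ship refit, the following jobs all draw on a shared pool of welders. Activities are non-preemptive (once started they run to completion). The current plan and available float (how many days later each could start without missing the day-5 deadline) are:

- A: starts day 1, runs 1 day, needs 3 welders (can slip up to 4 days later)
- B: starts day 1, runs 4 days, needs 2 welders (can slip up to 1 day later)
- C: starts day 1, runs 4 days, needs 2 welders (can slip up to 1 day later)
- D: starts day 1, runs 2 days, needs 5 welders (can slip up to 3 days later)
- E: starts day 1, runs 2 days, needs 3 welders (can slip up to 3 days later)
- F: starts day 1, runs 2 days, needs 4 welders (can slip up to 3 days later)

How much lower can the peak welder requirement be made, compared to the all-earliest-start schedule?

8

Early-start peak: d1:19  d2:16  d3:4  d4:4  d5:0 ⇒ 19.
Leveled (A@1, B@1, C@1, D@2, E@4, F@4): d1:7  d2:9  d3:9  d4:11  d5:7 ⇒ 11.
Reduction 19 − 11 = 8.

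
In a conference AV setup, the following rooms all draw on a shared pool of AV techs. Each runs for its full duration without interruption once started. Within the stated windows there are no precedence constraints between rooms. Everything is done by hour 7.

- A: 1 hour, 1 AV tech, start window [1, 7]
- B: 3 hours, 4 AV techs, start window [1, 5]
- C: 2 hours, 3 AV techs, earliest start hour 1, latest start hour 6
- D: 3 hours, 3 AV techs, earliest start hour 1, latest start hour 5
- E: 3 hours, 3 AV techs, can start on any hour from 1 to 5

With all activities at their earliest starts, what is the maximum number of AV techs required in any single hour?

Early-start schedule: A@1, B@1, C@1, D@1, E@1.
Load per hour: hour 1: 14, hour 2: 13, hour 3: 10, hour 4: 0, hour 5: 0, hour 6: 0, hour 7: 0.
Peak is 14.

14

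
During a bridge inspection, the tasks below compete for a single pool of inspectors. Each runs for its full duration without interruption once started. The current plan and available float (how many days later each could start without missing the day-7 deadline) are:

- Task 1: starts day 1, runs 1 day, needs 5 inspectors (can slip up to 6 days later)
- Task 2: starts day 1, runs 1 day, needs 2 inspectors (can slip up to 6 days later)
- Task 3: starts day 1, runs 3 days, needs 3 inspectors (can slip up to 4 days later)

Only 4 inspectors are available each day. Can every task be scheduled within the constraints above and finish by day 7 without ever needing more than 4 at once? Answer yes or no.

no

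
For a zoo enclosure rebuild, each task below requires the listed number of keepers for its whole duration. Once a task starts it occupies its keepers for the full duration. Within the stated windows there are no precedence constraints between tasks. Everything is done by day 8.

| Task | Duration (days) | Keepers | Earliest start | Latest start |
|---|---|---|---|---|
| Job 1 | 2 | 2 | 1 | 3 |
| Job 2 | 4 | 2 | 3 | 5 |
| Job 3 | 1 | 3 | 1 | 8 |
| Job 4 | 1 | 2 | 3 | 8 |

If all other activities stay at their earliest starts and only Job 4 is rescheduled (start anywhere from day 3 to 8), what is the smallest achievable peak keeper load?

Job 4@3: d1:5  d2:2  d3:4  d4:2  d5:2  d6:2  d7:0  d8:0 → peak 5
Job 4@4: d1:5  d2:2  d3:2  d4:4  d5:2  d6:2  d7:0  d8:0 → peak 5
Job 4@5: d1:5  d2:2  d3:2  d4:2  d5:4  d6:2  d7:0  d8:0 → peak 5
Job 4@6: d1:5  d2:2  d3:2  d4:2  d5:2  d6:4  d7:0  d8:0 → peak 5
Job 4@7: d1:5  d2:2  d3:2  d4:2  d5:2  d6:2  d7:2  d8:0 → peak 5
Job 4@8: d1:5  d2:2  d3:2  d4:2  d5:2  d6:2  d7:0  d8:2 → peak 5
Best is Job 4@3, peak 5.

5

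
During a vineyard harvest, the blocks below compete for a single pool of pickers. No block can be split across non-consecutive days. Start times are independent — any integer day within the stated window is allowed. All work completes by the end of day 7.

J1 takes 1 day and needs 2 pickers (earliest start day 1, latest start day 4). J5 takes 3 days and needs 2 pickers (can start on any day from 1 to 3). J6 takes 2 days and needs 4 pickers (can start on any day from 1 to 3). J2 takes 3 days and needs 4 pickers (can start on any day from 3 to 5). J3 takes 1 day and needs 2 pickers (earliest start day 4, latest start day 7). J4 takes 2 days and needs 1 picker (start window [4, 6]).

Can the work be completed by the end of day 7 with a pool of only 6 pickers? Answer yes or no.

Schedule J1@1, J5@1, J6@2, J2@4, J3@4, J4@5: d1:4  d2:6  d3:6  d4:6  d5:5  d6:5  d7:0 — peak 6 ≤ 6.

yes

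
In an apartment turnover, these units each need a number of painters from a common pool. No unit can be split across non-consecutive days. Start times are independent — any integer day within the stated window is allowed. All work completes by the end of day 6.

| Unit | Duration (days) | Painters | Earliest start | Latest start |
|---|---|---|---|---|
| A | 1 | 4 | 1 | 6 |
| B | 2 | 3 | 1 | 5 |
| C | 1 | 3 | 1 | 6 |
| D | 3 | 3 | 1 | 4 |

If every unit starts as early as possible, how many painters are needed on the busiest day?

13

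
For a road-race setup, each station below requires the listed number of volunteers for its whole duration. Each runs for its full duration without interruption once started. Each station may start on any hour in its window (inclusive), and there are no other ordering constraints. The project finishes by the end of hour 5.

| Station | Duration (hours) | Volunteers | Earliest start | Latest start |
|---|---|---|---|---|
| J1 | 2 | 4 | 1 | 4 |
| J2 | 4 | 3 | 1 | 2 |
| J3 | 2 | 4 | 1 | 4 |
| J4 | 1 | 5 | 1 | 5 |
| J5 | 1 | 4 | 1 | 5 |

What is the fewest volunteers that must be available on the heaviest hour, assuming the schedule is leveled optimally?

Early-start (J1@1, J2@1, J3@1, J4@1, J5@1) gives peak 20: h1:20  h2:11  h3:3  h4:3  h5:0.
Shift J3→4, J4→3, J5→5.
Schedule J1@1, J2@1, J3@4, J4@3, J5@5: h1:7  h2:7  h3:8  h4:7  h5:8 — peak 8.
Total volunteer-hours = 37 over 5 hours ⇒ peak ≥ ⌈37/5⌉ = 8, so 8 is optimal.

8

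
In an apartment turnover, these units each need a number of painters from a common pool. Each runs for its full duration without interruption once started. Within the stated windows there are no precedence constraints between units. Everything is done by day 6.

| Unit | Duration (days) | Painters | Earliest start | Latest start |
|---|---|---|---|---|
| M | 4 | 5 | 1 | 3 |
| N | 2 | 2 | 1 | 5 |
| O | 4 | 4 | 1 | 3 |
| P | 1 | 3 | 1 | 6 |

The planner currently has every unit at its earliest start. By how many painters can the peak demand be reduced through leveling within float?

5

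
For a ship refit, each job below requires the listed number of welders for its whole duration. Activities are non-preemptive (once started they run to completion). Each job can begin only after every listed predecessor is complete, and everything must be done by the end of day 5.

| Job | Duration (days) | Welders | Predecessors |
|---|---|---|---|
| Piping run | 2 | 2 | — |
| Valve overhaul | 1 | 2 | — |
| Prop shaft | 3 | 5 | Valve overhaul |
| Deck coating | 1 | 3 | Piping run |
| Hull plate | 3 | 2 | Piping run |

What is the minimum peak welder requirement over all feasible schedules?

Early-start (Piping run@1, Valve overhaul@1, Prop shaft@2, Deck coating@3, Hull plate@3) gives peak 10: d1:4  d2:7  d3:10  d4:7  d5:2.
Shift Deck coating→5.
Schedule Piping run@1, Valve overhaul@1, Prop shaft@2, Deck coating@5, Hull plate@3: d1:4  d2:7  d3:7  d4:7  d5:5 — peak 7.
No arrangement of the 9 feasible schedules does better.

7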